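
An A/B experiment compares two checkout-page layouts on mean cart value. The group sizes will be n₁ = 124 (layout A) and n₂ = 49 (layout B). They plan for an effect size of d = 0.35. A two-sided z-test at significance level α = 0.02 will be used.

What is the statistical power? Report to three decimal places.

Noncentrality parameter: λ = d / √(1/n₁ + 1/n₂) = 0.35 / √(1/124 + 1/49) = 2.0742
Two-sided α = 0.02 → critical value z_{0.01} = 2.326.
Power = Φ(λ − 2.326) + Φ(−λ − 2.326) = Φ(-0.252) + Φ(-4.401) = 0.4005 + 0.0000 = 0.4005.

Power ≈ 0.400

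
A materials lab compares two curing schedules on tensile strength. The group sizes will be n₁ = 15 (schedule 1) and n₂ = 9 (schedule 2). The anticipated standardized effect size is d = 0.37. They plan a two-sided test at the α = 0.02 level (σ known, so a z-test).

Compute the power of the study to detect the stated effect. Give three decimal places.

Noncentrality parameter: δ = d / √(1/n₁ + 1/n₂) = 0.37 / √(1/15 + 1/9) = 0.8775
Two-sided α = 0.02 → critical value z_{0.01} = 2.326.
Power = Φ(δ − 2.326) + Φ(−δ − 2.326) = Φ(-1.449) + Φ(-3.204) = 0.0737 + 0.0007 = 0.0744.

Power ≈ 0.074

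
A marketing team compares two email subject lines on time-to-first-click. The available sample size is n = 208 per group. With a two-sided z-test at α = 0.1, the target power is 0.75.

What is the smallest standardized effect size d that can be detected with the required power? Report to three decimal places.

Need Φ(δ − 1.645) = 0.75, so δ = 1.645 + 0.674 = 2.319.
(The second rejection-region term Φ(−δ − z_{α/2}) is negligible and dropped.)
δ = d·√(n/2) ⇒ d = δ/√(n/2) = 2.319/√(208/2) = 0.2274.

d ≈ 0.227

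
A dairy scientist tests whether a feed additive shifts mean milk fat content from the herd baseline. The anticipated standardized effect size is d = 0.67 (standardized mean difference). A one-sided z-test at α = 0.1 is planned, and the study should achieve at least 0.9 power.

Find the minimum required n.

n = 15

Set Φ(δ − 1.282) = 0.9; then δ − 1.282 = Φ⁻¹(0.9) = 1.282, giving δ = 2.563.
δ = d·√n ⇒ n = (δ/d)² = (2.563 / 0.67)² = 14.63.
Round up to the next whole unit.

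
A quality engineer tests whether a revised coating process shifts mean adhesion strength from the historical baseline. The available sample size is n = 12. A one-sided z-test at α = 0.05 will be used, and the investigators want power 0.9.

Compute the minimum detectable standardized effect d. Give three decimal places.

d ≈ 0.845

Required noncentrality: δ = z_{0.05} + z_{0.10} = 1.645 + 1.282 = 2.926.
δ = d·√n ⇒ d = δ/√n = 2.926/√12 = 0.8448.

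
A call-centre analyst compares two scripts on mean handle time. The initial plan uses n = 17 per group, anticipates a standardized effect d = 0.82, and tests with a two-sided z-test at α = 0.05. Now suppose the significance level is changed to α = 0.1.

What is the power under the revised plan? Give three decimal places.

Power ≈ 0.772

δ = d·√(n/2) = 0.82 × √(17/2) = 2.3907 (unchanged). New critical value: z_{0.05} = 1.645.
Revised power = Φ(δ − 1.645) + Φ(−δ − 1.645) = Φ(0.746) + Φ(-4.036) = 0.7721 + 0.0000 = 0.7721.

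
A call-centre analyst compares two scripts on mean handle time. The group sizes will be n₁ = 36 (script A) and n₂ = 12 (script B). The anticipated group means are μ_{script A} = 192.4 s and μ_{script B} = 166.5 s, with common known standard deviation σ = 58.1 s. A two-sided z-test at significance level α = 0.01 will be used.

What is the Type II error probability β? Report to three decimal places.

β ≈ 0.892

Standardized effect: d = |μ_{script A} − μ_{script B}| / σ = |192.4 − 166.5| / 58.1 = 0.4458
Noncentrality parameter: δ = d / √(1/n₁ + 1/n₂) = 0.4458 / √(1/36 + 1/12) = 1.3373
Two-sided α = 0.01 → critical value z_{0.005} = 2.576.
Power = Φ(δ − 2.576) + Φ(−δ − 2.576) = Φ(-1.238) + Φ(-3.913) = 0.1078 + 0.0000 = 0.1078.
Type II error: β = 1 − power = 1 − 0.1078 = 0.8922.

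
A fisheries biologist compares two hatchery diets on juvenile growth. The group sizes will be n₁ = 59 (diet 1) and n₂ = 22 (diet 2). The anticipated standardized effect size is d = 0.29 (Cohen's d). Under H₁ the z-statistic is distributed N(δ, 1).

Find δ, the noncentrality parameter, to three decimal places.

δ ≈ 1.161

δ = d / √(1/n₁ + 1/n₂) = 0.29 / √(1/59 + 1/22) = 1.1609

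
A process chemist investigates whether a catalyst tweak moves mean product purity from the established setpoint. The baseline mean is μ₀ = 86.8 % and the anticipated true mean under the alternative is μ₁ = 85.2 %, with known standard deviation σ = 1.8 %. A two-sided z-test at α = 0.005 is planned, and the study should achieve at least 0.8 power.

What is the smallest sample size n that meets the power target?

Standardized effect: d = |μ₁ − μ₀| / σ = |85.2 − 86.8| / 1.8 = 0.8889
Set Φ(δ − 2.807) = 0.8; then δ − 2.807 = Φ⁻¹(0.8) = 0.842, giving δ = 3.649.
(For δ > 0 the lower-tail rejection region contributes negligibly to power, so the one-term inversion is standard.)
δ = d·√n ⇒ n = (δ/d)² = (3.649 / 0.8889)² = 16.85.
Round up to the next whole unit.

n = 17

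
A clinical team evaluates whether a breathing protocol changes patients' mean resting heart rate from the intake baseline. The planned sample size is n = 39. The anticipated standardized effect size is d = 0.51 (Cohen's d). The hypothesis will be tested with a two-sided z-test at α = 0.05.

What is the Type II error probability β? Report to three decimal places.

Noncentrality parameter: δ = d·√n = 0.51 × √39 = 3.1849
Critical value for a two-sided test at α = 0.05: z_{α/2} = 1.960.
Power = Φ(δ − 1.960) + Φ(−δ − 1.960) = Φ(1.225) + Φ(-5.145) = 0.8897 + 0.0000 = 0.8897.
Type II error: β = 1 − power = 1 − 0.8897 = 0.1103.

β ≈ 0.110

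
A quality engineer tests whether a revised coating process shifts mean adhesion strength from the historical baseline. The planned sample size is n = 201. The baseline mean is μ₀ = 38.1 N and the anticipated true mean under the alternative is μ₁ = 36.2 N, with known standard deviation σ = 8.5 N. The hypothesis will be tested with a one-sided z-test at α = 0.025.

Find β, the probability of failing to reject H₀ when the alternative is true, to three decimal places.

Standardized effect: d = |μ₁ − μ₀| / σ = |36.2 − 38.1| / 8.5 = 0.2235
Noncentrality parameter: δ = d·√n = 0.2235 × √201 = 3.1691
One-sided α = 0.025 → critical value z_{0.025} = 1.960.
Power = P(Z > 1.960 − δ) = Φ(1.209) = 0.8867.
Type II error: β = 1 − power = 1 − 0.8867 = 0.1133.

β ≈ 0.113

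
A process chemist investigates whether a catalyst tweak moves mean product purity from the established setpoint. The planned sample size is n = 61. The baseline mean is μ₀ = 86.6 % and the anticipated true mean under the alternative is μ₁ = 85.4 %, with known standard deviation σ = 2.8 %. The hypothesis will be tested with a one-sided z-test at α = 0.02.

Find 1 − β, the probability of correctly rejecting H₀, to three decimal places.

Power ≈ 0.902

Standardized effect: d = |μ₁ − μ₀| / σ = |85.4 − 86.6| / 2.8 = 0.4286
Noncentrality parameter: δ = d·√n = 0.4286 × √61 = 3.3472
One-sided α = 0.02 → critical value z_{0.02} = 2.054.
Power = P(Z > 2.054 − δ) = Φ(1.294) = 0.9021.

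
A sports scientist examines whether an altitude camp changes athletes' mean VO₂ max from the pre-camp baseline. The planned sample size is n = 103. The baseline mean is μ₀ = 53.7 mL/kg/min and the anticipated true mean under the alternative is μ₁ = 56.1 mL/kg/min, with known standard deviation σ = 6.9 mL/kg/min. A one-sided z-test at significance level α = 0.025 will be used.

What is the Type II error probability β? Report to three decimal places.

β ≈ 0.058

Standardized effect: d = |μ₁ − μ₀| / σ = |56.1 − 53.7| / 6.9 = 0.3478
Noncentrality parameter: δ = d·√n = 0.3478 × √103 = 3.5300
One-sided α = 0.025 → critical value z_{0.025} = 1.960.
Power = Φ(δ − 1.960) = Φ(1.570) = 0.9418.
Type II error: β = 1 − power = 1 − 0.9418 = 0.0582.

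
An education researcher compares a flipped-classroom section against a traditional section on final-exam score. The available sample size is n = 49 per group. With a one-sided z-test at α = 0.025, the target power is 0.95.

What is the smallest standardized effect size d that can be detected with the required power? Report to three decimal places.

Need Φ(δ − 1.960) = 0.95, so δ = 1.960 + 1.645 = 3.605.
δ = d·√(n/2) ⇒ d = δ/√(n/2) = 3.605/√(49/2) = 0.7283.

d ≈ 0.728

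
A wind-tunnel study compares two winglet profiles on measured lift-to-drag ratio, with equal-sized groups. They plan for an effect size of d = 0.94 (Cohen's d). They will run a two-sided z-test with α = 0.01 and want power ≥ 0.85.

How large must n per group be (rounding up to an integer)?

n = 30 per group

For power 0.85 need Φ(δ − z_{0.005}) = 0.85, so δ = z_{0.005} + z_{0.15} = 2.576 + 1.036 = 3.612.
(The Φ(−δ − z_{α/2}) term is vanishingly small for δ > 0 and is dropped in the standard sample-size formula.)
δ = d·√(n/2) ⇒ n = 2(δ/d)² = 2 × (3.612 / 0.94)² = 29.53.
Round up to the next whole unit.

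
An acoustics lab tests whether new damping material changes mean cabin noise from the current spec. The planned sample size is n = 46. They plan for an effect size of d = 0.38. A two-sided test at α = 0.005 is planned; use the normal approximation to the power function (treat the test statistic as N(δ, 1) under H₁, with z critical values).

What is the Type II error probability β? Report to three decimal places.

Noncentrality parameter: δ = d·√n = 0.38 × √46 = 2.5773
Two-sided α = 0.005 → critical value z_{0.0025} = 2.807.
Power = Φ(δ − 2.807) + Φ(−δ − 2.807) = Φ(-0.230) + Φ(-5.384) = 0.4091 + 0.0000 = 0.4091.
Type II error: β = 1 − power = 1 − 0.4091 = 0.5909.

β ≈ 0.591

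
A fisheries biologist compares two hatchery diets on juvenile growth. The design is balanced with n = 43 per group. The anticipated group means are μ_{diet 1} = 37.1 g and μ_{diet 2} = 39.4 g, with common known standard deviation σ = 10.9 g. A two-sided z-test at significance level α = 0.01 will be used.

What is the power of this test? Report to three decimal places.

Power ≈ 0.055

Standardized effect: d = |μ_{diet 1} − μ_{diet 2}| / σ = |37.1 − 39.4| / 10.9 = 0.2110
Noncentrality parameter: δ = d·√(n/2) = 0.2110 × √(43/2) = 0.9784
Critical value for a two-sided test at α = 0.01: z_{α/2} = 2.576.
Power = Φ(δ − 2.576) + Φ(−δ − 2.576) = Φ(-1.597) + Φ(-3.554) = 0.0551 + 0.0002 = 0.0553.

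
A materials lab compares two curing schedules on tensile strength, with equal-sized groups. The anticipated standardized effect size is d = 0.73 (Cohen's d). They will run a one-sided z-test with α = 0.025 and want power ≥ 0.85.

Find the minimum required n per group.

n = 34 per group

For power 0.85 need Φ(δ − z_{0.025}) = 0.85, so δ = z_{0.025} + z_{0.15} = 1.960 + 1.036 = 2.996.
δ = d·√(n/2) ⇒ n = 2(δ/d)² = 2 × (2.996 / 0.73)² = 33.70.
Rounding up, n = 34 per group.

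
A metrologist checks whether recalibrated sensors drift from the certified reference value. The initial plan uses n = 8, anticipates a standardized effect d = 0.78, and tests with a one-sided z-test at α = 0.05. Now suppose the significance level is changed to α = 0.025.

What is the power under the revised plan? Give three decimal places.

Power ≈ 0.597

δ = d·√n = 0.78 × √8 = 2.2062 (unchanged). New critical value: z_{0.025} = 1.960.
Revised power = P(Z > 1.960 − δ) = Φ(0.246) = 0.5972.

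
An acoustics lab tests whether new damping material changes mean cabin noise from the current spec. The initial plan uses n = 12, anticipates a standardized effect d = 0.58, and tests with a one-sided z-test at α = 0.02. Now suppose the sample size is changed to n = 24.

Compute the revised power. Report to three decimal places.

Power ≈ 0.785

With n = 24: δ = d·√n = 0.58 × √24 = 2.8414. Critical value z_{0.02} = 2.054.
Revised power = P(Z > 2.054 − δ) = Φ(0.788) = 0.7846.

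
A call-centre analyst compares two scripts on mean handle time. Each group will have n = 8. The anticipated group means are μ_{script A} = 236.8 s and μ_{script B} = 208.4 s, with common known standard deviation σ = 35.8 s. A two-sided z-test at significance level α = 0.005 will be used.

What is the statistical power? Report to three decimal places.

Standardized effect: d = |μ_{script A} − μ_{script B}| / σ = |236.8 − 208.4| / 35.8 = 0.7933
Noncentrality parameter: δ = d·√(n/2) = 0.7933 × √(8/2) = 1.5866
Two-sided α = 0.005 → critical value z_{0.0025} = 2.807.
Power = Φ(δ − 2.807) + Φ(−δ − 2.807) = Φ(-1.220) + Φ(-4.394) = 0.1111 + 0.0000 = 0.1112.

Power ≈ 0.111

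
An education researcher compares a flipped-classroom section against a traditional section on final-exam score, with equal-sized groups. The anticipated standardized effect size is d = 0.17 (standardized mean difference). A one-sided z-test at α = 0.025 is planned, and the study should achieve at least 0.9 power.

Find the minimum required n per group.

For power 0.9 need Φ(δ − z_{0.025}) = 0.9, so δ = z_{0.025} + z_{0.10} = 1.960 + 1.282 = 3.242.
δ = d·√(n/2) ⇒ n = 2(δ/d)² = 2 × (3.242 / 0.17)² = 727.16.
Round up to the next whole unit.

n = 728 per group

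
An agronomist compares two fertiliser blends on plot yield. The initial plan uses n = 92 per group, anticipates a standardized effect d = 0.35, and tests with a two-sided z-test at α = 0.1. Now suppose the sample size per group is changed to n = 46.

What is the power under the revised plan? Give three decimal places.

Power ≈ 0.514

With n = 46 per group: δ = d·√(n/2) = 0.35 × √(46/2) = 1.6785. Critical value z_{0.05} = 1.645.
Revised power = Φ(δ − 1.645) + Φ(−δ − 1.645) = Φ(0.034) + Φ(-3.323) = 0.5134 + 0.0004 = 0.5139.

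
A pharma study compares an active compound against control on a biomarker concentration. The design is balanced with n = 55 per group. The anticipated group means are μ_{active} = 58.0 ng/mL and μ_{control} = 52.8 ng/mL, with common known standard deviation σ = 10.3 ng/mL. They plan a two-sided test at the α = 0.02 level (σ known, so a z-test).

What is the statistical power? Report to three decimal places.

Power ≈ 0.626

Standardized effect: d = |μ_{active} − μ_{control}| / σ = |58.0 − 52.8| / 10.3 = 0.5049
Noncentrality parameter: δ = d·√(n/2) = 0.5049 × √(55/2) = 2.6475
Two-sided α = 0.02 → critical value z_{0.01} = 2.326.
Power = Φ(δ − 2.326) + Φ(−δ − 2.326) = Φ(0.321) + Φ(-4.974) = 0.6259 + 0.0000 = 0.6259.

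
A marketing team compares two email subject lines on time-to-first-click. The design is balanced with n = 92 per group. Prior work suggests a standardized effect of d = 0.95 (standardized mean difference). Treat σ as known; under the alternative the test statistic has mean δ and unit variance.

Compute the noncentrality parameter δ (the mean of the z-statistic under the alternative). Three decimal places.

δ = d·√(n/2) = 0.95 × √(92/2) = 6.4432

δ ≈ 6.443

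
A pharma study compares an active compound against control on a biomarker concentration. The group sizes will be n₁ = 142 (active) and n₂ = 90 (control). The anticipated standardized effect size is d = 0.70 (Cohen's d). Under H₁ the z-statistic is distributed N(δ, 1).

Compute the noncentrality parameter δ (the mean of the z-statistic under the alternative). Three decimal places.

The noncentrality parameter scales effect size by the design's sample-size factor: δ = d / √(1/n₁ + 1/n₂) = 0.70 / √(1/142 + 1/90) = 5.1954

δ ≈ 5.195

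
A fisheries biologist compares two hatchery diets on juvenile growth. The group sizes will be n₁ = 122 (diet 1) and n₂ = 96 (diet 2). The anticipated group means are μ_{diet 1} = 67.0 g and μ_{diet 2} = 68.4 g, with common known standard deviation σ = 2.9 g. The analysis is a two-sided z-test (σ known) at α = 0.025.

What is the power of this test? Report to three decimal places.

Standardized effect: d = |μ_{diet 1} − μ_{diet 2}| / σ = |67.0 − 68.4| / 2.9 = 0.4828
Noncentrality parameter: δ = d / √(1/n₁ + 1/n₂) = 0.4828 / √(1/122 + 1/96) = 3.5385
Two-sided α = 0.025 → critical value z_{0.0125} = 2.241.
Power = Φ(δ − 2.241) + Φ(−δ − 2.241) = Φ(1.297) + Φ(-5.780) = 0.9027 + 0.0000 = 0.9027.

Power ≈ 0.903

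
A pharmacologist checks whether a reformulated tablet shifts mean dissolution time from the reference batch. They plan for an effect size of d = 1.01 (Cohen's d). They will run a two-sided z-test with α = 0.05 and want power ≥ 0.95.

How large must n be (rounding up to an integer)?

For power 0.95 need Φ(δ − z_{0.025}) = 0.95, so δ = z_{0.025} + z_{0.05} = 1.960 + 1.645 = 3.605.
(The Φ(−δ − z_{α/2}) term is vanishingly small for δ > 0 and is dropped in the standard sample-size formula.)
δ = d·√n ⇒ n = (δ/d)² = (3.605 / 1.01)² = 12.74.
Round up to the next whole unit.

n = 13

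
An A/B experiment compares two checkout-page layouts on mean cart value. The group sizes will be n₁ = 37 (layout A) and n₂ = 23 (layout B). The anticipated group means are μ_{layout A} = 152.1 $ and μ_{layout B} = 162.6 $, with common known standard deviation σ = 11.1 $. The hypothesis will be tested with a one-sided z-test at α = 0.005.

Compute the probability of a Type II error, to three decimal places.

β ≈ 0.162

Standardized effect: d = |μ_{layout A} − μ_{layout B}| / σ = |152.1 − 162.6| / 11.1 = 0.9459
Noncentrality parameter: λ = d / √(1/n₁ + 1/n₂) = 0.9459 / √(1/37 + 1/23) = 3.5625
Critical value for a one-sided test at α = 0.005: z_α = 2.576.
Power = Φ(λ − 2.576) = Φ(0.987) = 0.8381.
Type II error: β = 1 − power = 1 − 0.8381 = 0.1619.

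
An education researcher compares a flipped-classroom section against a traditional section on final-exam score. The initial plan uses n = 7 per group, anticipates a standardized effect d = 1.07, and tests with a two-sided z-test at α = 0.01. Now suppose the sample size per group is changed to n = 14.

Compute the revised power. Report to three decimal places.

With n = 14 per group: δ = d·√(n/2) = 1.07 × √(14/2) = 2.8310. Critical value z_{0.005} = 2.576.
Revised power = Φ(δ − 2.576) + Φ(−δ − 2.576) = Φ(0.255) + Φ(-5.407) = 0.6007 + 0.0000 = 0.6007.

Power ≈ 0.601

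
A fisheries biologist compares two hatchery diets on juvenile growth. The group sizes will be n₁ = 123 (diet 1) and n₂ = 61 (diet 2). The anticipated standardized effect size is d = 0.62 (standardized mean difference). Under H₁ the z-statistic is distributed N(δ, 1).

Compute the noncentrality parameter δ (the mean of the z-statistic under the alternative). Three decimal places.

δ = d / √(1/n₁ + 1/n₂) = 0.62 / √(1/123 + 1/61) = 3.9591

δ ≈ 3.959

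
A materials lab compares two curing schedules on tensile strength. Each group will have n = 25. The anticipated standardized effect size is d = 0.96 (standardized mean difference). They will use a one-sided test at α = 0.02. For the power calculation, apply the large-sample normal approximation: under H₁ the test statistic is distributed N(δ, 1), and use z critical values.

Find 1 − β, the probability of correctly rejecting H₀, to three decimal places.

Power ≈ 0.910

Noncentrality parameter: λ = d·√(n/2) = 0.96 × √(25/2) = 3.3941
Critical value for a one-sided test at α = 0.02: z_α = 2.054.
Power = Φ(λ − 2.054) = Φ(1.340) = 0.9099.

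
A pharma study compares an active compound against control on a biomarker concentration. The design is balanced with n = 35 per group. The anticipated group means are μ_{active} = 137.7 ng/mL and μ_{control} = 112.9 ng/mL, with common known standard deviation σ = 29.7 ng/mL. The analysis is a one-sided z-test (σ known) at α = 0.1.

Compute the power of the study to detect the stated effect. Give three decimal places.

Standardized effect: d = |μ_{active} − μ_{control}| / σ = |137.7 − 112.9| / 29.7 = 0.8350
Noncentrality parameter: δ = d·√(n/2) = 0.8350 × √(35/2) = 3.4931
One-sided α = 0.1 → critical value z_{0.1} = 1.282.
Power = Φ(δ − 1.282) = Φ(2.212) = 0.9865.

Power ≈ 0.987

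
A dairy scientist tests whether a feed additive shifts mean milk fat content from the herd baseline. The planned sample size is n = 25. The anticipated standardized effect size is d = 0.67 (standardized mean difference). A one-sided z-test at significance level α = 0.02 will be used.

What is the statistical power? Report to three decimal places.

Noncentrality parameter: δ = d·√n = 0.67 × √25 = 3.3500
One-sided α = 0.02 → critical value z_{0.02} = 2.054.
Power = P(Z > 2.054 − δ) = Φ(1.296) = 0.9026.

Power ≈ 0.903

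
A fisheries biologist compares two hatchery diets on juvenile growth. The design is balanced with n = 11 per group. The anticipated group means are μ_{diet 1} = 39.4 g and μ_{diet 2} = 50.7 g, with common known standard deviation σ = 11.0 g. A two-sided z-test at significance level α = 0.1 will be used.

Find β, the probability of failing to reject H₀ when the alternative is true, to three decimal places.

β ≈ 0.222

Standardized effect: d = |μ_{diet 1} − μ_{diet 2}| / σ = |39.4 − 50.7| / 11.0 = 1.0273
Noncentrality parameter: δ = d·√(n/2) = 1.0273 × √(11/2) = 2.4092
Critical value for a two-sided test at α = 0.1: z_{α/2} = 1.645.
Power = Φ(δ − 1.645) + Φ(−δ − 1.645) = Φ(0.764) + Φ(-4.054) = 0.7777 + 0.0000 = 0.7777.
Type II error: β = 1 − power = 1 − 0.7777 = 0.2223.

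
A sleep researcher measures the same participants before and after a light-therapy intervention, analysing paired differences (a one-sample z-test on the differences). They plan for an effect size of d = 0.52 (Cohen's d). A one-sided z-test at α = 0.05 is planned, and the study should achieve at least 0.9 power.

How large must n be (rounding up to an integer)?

n = 32

Set Φ(δ − 1.645) = 0.9; then δ − 1.645 = Φ⁻¹(0.9) = 1.282, giving δ = 2.926.
δ = d·√n ⇒ n = (δ/d)² = (2.926 / 0.52)² = 31.67.
Rounding up, n = 32.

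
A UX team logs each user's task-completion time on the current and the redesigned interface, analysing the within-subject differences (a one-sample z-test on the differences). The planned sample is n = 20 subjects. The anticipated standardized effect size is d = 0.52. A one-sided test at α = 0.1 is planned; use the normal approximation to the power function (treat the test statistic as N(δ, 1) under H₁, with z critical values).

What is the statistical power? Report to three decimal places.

Power ≈ 0.852

Noncentrality parameter: δ = d·√n = 0.52 × √20 = 2.3255
One-sided α = 0.1 → critical value z_{0.1} = 1.282.
Power = P(Z > 1.282 − δ) = Φ(1.044) = 0.8517.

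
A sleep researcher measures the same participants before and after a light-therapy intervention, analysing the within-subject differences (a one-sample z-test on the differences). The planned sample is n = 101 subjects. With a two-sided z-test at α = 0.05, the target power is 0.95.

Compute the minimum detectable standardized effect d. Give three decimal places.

d ≈ 0.359

Required noncentrality: δ = z_{0.025} + z_{0.05} = 1.960 + 1.645 = 3.605.
(The second rejection-region term Φ(−δ − z_{α/2}) is negligible and dropped.)
δ = d·√n ⇒ d = δ/√n = 3.605/√101 = 0.3587.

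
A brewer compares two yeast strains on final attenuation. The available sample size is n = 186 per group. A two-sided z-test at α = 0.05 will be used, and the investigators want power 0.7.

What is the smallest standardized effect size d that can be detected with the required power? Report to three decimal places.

d ≈ 0.258

Need Φ(δ − 1.960) = 0.7, so δ = 1.960 + 0.524 = 2.484.
(Lower-tail contribution to power is negligible for δ > 0.)
δ = d·√(n/2) ⇒ d = δ/√(n/2) = 2.484/√(186/2) = 0.2576.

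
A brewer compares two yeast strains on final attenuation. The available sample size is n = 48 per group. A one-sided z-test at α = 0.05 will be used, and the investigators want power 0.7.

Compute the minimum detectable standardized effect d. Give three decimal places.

d ≈ 0.443

Need Φ(δ − 1.645) = 0.7, so δ = 1.645 + 0.524 = 2.169.
δ = d·√(n/2) ⇒ d = δ/√(n/2) = 2.169/√(48/2) = 0.4428.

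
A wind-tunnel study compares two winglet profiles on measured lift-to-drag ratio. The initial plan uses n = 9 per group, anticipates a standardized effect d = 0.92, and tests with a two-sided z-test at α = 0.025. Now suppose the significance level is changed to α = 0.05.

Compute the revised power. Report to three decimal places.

δ = d·√(n/2) = 0.92 × √(9/2) = 1.9516 (unchanged). New critical value: z_{0.025} = 1.960.
Revised power = Φ(δ − 1.960) + Φ(−δ − 1.960) = Φ(-0.008) + Φ(-3.912) = 0.4967 + 0.0000 = 0.4967.

Power ≈ 0.497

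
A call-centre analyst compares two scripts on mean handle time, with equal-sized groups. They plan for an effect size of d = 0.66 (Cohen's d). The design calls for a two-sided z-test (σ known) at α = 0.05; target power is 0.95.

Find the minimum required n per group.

n = 60 per group

Set Φ(δ − 1.960) = 0.95; then δ − 1.960 = Φ⁻¹(0.95) = 1.645, giving δ = 3.605.
(The Φ(−δ − z_{α/2}) term is vanishingly small for δ > 0 and is dropped in the standard sample-size formula.)
δ = d·√(n/2) ⇒ n = 2(δ/d)² = 2 × (3.605 / 0.66)² = 59.66.
Round up to the next whole unit.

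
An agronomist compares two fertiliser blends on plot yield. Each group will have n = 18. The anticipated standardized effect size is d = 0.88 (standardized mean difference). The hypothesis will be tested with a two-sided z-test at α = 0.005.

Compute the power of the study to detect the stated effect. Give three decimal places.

Power ≈ 0.434

Noncentrality parameter: δ = d·√(n/2) = 0.88 × √(18/2) = 2.6400
Critical value for a two-sided test at α = 0.005: z_{α/2} = 2.807.
Power = Φ(δ − 2.807) + Φ(−δ − 2.807) = Φ(-0.167) + Φ(-5.447) = 0.4337 + 0.0000 = 0.4337.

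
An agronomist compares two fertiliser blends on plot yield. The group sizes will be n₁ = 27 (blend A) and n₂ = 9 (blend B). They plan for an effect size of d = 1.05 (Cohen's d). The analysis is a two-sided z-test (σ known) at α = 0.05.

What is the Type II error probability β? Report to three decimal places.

β ≈ 0.221

Noncentrality parameter: δ = d / √(1/n₁ + 1/n₂) = 1.05 / √(1/27 + 1/9) = 2.7280
Critical value for a two-sided test at α = 0.05: z_{α/2} = 1.960.
Power = Φ(δ − 1.960) + Φ(−δ − 1.960) = Φ(0.768) + Φ(-4.688) = 0.7788 + 0.0000 = 0.7788.
Type II error: β = 1 − power = 1 − 0.7788 = 0.2212.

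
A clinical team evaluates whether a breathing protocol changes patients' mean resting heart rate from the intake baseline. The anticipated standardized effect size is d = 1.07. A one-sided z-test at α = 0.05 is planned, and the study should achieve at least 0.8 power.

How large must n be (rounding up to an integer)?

n = 6

For power 0.8 need Φ(δ − z_{0.05}) = 0.8, so δ = z_{0.05} + z_{0.20} = 1.645 + 0.842 = 2.486.
δ = d·√n ⇒ n = (δ/d)² = (2.486 / 1.07)² = 5.40.
Round up to the next whole unit.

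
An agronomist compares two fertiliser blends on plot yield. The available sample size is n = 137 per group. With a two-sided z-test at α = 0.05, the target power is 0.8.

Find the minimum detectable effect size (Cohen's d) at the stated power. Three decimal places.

Required noncentrality: δ = z_{0.025} + z_{0.20} = 1.960 + 0.842 = 2.802.
(The second rejection-region term Φ(−δ − z_{α/2}) is negligible and dropped.)
δ = d·√(n/2) ⇒ d = δ/√(n/2) = 2.802/√(137/2) = 0.3385.

d ≈ 0.338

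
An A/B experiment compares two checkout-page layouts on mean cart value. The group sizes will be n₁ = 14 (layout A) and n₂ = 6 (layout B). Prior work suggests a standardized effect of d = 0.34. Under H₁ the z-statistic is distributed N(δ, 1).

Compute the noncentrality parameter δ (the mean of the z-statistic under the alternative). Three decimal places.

The noncentrality parameter scales effect size by the design's sample-size factor: δ = d / √(1/n₁ + 1/n₂) = 0.34 / √(1/14 + 1/6) = 0.6968

δ ≈ 0.697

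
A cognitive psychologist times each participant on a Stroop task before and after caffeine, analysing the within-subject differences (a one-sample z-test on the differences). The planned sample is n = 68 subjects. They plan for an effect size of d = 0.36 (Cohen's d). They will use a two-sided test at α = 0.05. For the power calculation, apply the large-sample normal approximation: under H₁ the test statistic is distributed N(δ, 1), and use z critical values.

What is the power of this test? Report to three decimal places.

Noncentrality parameter: δ = d·√n = 0.36 × √68 = 2.9686
Two-sided α = 0.05 → critical value z_{0.025} = 1.960.
Power = Φ(δ − 1.960) + Φ(−δ − 1.960) = Φ(1.009) + Φ(-4.929) = 0.8434 + 0.0000 = 0.8434.

Power ≈ 0.843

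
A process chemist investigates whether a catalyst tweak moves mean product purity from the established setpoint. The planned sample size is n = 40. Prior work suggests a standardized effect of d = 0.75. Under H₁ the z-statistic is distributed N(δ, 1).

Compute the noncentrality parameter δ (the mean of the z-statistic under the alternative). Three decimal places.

δ ≈ 4.743

δ = d·√n = 0.75 × √40 = 4.7434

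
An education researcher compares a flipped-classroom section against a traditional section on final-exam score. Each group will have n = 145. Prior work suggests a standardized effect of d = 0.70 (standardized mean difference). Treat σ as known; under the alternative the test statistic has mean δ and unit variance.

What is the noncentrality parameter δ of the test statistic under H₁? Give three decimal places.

δ = d·√(n/2) = 0.70 × √(145/2) = 5.9603

δ ≈ 5.960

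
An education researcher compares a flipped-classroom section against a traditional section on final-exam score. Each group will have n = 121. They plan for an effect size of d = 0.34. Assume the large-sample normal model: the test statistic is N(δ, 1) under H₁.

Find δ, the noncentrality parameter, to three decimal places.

δ ≈ 2.645

The noncentrality parameter scales effect size by the design's sample-size factor: δ = d·√(n/2) = 0.34 × √(121/2) = 2.6446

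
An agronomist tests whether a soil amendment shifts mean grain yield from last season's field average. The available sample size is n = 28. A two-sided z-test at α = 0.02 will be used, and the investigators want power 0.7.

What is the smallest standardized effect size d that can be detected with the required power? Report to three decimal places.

Required noncentrality: δ = z_{0.01} + z_{0.30} = 2.326 + 0.524 = 2.851.
(Lower-tail contribution to power is negligible for δ > 0.)
δ = d·√n ⇒ d = δ/√n = 2.851/√28 = 0.5387.

d ≈ 0.539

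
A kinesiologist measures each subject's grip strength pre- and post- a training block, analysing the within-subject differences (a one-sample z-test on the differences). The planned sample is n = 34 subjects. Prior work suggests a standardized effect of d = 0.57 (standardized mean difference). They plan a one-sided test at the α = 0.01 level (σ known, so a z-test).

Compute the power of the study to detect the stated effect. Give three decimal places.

Power ≈ 0.841

Noncentrality parameter: δ = d·√n = 0.57 × √34 = 3.3236
Critical value for a one-sided test at α = 0.01: z_α = 2.326.
Power = P(Z > 2.326 − δ) = Φ(0.997) = 0.8407.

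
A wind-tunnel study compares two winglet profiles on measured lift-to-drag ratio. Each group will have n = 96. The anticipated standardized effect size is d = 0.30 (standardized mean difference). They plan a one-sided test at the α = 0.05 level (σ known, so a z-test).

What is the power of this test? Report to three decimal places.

Power ≈ 0.668

Noncentrality parameter: δ = d·√(n/2) = 0.30 × √(96/2) = 2.0785
Critical value for a one-sided test at α = 0.05: z_α = 1.645.
Power = Φ(δ − 1.645) = Φ(0.434) = 0.6677.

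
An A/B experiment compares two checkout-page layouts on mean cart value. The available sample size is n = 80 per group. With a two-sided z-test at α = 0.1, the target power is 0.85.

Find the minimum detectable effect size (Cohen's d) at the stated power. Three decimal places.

Required noncentrality: δ = z_{0.05} + z_{0.15} = 1.645 + 1.036 = 2.681.
(The second rejection-region term Φ(−δ − z_{α/2}) is negligible and dropped.)
δ = d·√(n/2) ⇒ d = δ/√(n/2) = 2.681/√(80/2) = 0.4239.

d ≈ 0.424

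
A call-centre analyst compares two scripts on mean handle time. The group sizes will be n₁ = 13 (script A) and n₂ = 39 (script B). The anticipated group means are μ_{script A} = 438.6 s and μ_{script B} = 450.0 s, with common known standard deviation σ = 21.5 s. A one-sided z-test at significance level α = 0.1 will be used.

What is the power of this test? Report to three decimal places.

Standardized effect: d = |μ_{script A} − μ_{script B}| / σ = |438.6 − 450.0| / 21.5 = 0.5302
Noncentrality parameter: δ = d / √(1/n₁ + 1/n₂) = 0.5302 / √(1/13 + 1/39) = 1.6557
One-sided α = 0.1 → critical value z_{0.1} = 1.282.
Power = P(Z > 1.282 − δ) = Φ(0.374) = 0.6458.

Power ≈ 0.646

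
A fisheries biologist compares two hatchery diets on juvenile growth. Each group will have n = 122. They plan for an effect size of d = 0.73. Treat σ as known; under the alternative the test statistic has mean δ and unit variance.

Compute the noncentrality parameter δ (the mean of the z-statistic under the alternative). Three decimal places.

δ = d·√(n/2) = 0.73 × √(122/2) = 5.7015

δ ≈ 5.701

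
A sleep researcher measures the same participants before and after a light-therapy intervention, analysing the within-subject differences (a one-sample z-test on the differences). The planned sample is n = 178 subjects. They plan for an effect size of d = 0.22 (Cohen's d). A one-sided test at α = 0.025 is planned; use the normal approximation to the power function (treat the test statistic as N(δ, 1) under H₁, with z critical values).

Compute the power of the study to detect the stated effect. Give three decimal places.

Noncentrality parameter: δ = d·√n = 0.22 × √178 = 2.9352
Critical value for a one-sided test at α = 0.025: z_α = 1.960.
Power = Φ(δ − 1.960) = Φ(0.975) = 0.8353.

Power ≈ 0.835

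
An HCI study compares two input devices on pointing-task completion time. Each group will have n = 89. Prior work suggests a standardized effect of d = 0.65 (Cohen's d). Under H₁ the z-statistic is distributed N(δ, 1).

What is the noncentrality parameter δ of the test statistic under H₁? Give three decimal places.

The noncentrality parameter scales effect size by the design's sample-size factor: δ = d·√(n/2) = 0.65 × √(89/2) = 4.3360

δ ≈ 4.336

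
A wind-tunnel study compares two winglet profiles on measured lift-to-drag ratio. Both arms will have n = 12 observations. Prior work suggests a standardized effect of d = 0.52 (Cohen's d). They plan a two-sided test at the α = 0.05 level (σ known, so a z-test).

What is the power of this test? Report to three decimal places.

Noncentrality parameter: δ = d·√(n/2) = 0.52 × √(12/2) = 1.2737
Two-sided α = 0.05 → critical value z_{0.025} = 1.960.
Power = Φ(δ − 1.960) + Φ(−δ − 1.960) = Φ(-0.686) + Φ(-3.234) = 0.2463 + 0.0006 = 0.2469.

Power ≈ 0.247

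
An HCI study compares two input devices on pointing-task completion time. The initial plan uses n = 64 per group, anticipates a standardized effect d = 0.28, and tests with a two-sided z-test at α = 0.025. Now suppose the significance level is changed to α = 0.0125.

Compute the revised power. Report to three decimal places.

Power ≈ 0.180

δ = d·√(n/2) = 0.28 × √(64/2) = 1.5839 (unchanged). New critical value: z_{0.0063} = 2.498.
Revised power = Φ(δ − 2.498) + Φ(−δ − 2.498) = Φ(-0.914) + Φ(-4.082) = 0.1804 + 0.0000 = 0.1804.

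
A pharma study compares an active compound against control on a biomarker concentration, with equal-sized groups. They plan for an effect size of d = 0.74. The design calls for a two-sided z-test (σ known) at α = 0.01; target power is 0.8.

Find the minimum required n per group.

Set Φ(δ − 2.576) = 0.8; then δ − 2.576 = Φ⁻¹(0.8) = 0.842, giving δ = 3.417.
(The Φ(−δ − z_{α/2}) term is vanishingly small for δ > 0 and is dropped in the standard sample-size formula.)
δ = d·√(n/2) ⇒ n = 2(δ/d)² = 2 × (3.417 / 0.74)² = 42.66.
Rounding up, n = 43 per group.

n = 43 per group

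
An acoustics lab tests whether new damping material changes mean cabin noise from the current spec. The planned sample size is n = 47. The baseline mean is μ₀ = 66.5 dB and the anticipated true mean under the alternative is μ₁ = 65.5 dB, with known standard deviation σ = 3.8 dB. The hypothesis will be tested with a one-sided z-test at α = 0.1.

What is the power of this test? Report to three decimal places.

Power ≈ 0.699

Standardized effect: d = |μ₁ − μ₀| / σ = |65.5 − 66.5| / 3.8 = 0.2632
Noncentrality parameter: δ = d·√n = 0.2632 × √47 = 1.8041
One-sided α = 0.1 → critical value z_{0.1} = 1.282.
Power = P(Z > 1.282 − δ) = Φ(0.523) = 0.6994.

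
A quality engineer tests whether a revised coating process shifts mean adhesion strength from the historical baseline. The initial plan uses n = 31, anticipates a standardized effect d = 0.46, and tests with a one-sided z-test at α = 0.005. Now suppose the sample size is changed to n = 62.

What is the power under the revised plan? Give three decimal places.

With n = 62: δ = d·√n = 0.46 × √62 = 3.6220. Critical value z_{0.005} = 2.576.
Revised power = P(Z > 2.576 − δ) = Φ(1.046) = 0.8523.

Power ≈ 0.852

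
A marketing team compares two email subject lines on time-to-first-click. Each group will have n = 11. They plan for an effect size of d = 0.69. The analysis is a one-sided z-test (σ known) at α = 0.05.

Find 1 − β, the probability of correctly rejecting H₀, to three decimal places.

Noncentrality parameter: δ = d·√(n/2) = 0.69 × √(11/2) = 1.6182
Critical value for a one-sided test at α = 0.05: z_α = 1.645.
Power = P(Z > 1.645 − δ) = Φ(-0.027) = 0.4894.

Power ≈ 0.489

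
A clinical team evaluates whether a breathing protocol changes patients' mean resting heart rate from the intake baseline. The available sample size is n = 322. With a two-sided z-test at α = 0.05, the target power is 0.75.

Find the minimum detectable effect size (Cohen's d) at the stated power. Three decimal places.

Need Φ(δ − 1.960) = 0.75, so δ = 1.960 + 0.674 = 2.634.
(The second rejection-region term Φ(−δ − z_{α/2}) is negligible and dropped.)
δ = d·√n ⇒ d = δ/√n = 2.634/√322 = 0.1468.

d ≈ 0.147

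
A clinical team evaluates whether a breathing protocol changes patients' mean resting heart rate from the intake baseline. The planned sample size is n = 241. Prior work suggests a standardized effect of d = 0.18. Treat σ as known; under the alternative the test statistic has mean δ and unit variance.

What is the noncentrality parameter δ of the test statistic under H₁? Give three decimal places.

The noncentrality parameter scales effect size by the design's sample-size factor: δ = d·√n = 0.18 × √241 = 2.7944

δ ≈ 2.794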